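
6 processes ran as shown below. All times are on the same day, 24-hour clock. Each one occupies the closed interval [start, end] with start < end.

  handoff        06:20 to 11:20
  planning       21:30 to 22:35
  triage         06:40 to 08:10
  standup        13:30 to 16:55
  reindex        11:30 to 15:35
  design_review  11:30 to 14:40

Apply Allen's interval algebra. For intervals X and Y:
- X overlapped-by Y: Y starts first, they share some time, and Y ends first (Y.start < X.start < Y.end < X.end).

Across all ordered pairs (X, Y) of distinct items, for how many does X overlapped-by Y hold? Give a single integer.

Checking all 30 ordered pairs for relation 'overlapped-by'; matching pairs in alphabetical order:
(standup, design_review): standup overlapped-by design_review ✓
(standup, reindex): standup overlapped-by reindex ✓
Count: 2.

2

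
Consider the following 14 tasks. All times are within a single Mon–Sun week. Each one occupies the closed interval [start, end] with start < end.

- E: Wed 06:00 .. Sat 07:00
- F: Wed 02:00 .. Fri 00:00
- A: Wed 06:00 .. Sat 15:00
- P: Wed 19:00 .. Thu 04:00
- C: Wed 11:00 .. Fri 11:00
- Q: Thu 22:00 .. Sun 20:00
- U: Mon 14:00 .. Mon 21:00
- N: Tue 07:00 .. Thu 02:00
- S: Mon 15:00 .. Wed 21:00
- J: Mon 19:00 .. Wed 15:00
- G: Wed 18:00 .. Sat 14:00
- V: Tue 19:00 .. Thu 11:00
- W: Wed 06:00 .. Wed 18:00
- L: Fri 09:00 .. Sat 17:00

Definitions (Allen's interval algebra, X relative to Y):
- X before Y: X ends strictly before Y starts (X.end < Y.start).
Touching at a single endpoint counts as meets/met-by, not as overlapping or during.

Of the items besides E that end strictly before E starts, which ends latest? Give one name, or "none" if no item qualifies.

U

Target E = [Wed 06:00, Sat 07:00].
A [Wed 06:00, Sat 15:00] → started-by → excluded.
C [Wed 11:00, Fri 11:00] → during → excluded.
F [Wed 02:00, Fri 00:00] → overlaps → excluded.
G [Wed 18:00, Sat 14:00] → overlapped-by → excluded.
J [Mon 19:00, Wed 15:00] → overlaps → excluded.
L [Fri 09:00, Sat 17:00] → overlapped-by → excluded.
N [Tue 07:00, Thu 02:00] → overlaps → excluded.
P [Wed 19:00, Thu 04:00] → during → excluded.
Q [Thu 22:00, Sun 20:00] → overlapped-by → excluded.
S [Mon 15:00, Wed 21:00] → overlaps → excluded.
U [Mon 14:00, Mon 21:00] → before → candidate.
V [Tue 19:00, Thu 11:00] → overlaps → excluded.
W [Wed 06:00, Wed 18:00] → starts → excluded.
Among candidates, latest end is Mon 21:00 → U.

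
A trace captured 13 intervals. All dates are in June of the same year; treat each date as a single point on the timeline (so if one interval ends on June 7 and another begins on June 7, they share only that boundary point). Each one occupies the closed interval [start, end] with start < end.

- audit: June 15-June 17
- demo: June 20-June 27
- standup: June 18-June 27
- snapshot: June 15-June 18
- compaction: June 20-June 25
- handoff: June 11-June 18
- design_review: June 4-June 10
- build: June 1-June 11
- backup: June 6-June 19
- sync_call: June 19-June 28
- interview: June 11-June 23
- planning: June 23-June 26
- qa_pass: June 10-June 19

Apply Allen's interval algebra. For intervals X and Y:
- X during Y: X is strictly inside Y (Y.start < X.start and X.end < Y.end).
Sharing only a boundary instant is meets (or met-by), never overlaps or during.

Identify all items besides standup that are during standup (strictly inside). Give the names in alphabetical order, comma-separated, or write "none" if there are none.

compaction, planning

Target standup = [June 18, June 27].
audit [June 15, June 17] → before → no.
backup [June 6, June 19] → overlaps → no.
build [June 1, June 11] → before → no.
compaction [June 20, June 25] → during → yes.
demo [June 20, June 27] → finishes → no.
design_review [June 4, June 10] → before → no.
handoff [June 11, June 18] → meets → no.
interview [June 11, June 23] → overlaps → no.
planning [June 23, June 26] → during → yes.
qa_pass [June 10, June 19] → overlaps → no.
snapshot [June 15, June 18] → meets → no.
sync_call [June 19, June 28] → overlapped-by → no.
Result: compaction, planning.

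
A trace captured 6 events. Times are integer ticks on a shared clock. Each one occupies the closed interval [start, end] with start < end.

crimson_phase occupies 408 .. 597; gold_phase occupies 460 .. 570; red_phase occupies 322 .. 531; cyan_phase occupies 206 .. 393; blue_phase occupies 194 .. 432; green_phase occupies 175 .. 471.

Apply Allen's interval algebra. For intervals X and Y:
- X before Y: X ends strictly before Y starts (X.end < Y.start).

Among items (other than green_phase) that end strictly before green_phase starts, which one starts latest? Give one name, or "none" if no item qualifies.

Target green_phase = [175, 471].
blue_phase [194, 432] → during → excluded.
crimson_phase [408, 597] → overlapped-by → excluded.
cyan_phase [206, 393] → during → excluded.
gold_phase [460, 570] → overlapped-by → excluded.
red_phase [322, 531] → overlapped-by → excluded.
No candidates → none.

none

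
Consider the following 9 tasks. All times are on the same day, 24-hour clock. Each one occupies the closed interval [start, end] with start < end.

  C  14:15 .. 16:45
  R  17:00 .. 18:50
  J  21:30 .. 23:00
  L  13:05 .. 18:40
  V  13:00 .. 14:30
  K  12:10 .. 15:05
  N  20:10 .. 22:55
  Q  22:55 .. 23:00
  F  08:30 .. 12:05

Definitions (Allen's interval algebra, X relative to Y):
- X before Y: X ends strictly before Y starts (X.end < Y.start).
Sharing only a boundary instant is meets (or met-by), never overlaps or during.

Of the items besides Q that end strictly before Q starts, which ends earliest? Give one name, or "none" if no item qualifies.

F

Target Q = [22:55, 23:00].
C [14:15, 16:45] → before → candidate.
F [08:30, 12:05] → before → candidate.
J [21:30, 23:00] → finished-by → excluded.
K [12:10, 15:05] → before → candidate.
L [13:05, 18:40] → before → candidate.
N [20:10, 22:55] → meets → excluded.
R [17:00, 18:50] → before → candidate.
V [13:00, 14:30] → before → candidate.
Among candidates, earliest end is 12:05 → F.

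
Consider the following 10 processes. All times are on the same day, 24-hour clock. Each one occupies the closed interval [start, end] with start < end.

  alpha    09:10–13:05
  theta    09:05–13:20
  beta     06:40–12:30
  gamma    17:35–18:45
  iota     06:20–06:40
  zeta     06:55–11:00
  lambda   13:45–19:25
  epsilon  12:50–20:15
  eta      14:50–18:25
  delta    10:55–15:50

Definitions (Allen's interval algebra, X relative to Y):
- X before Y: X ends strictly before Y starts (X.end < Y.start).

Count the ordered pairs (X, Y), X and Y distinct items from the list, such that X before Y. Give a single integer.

23

Checking all 90 ordered pairs for relation 'before'; matching pairs in alphabetical order:
(alpha, eta): alpha before eta ✓
(alpha, gamma): alpha before gamma ✓
(alpha, lambda): alpha before lambda ✓
(beta, epsilon): beta before epsilon ✓
(beta, eta): beta before eta ✓
(beta, gamma): beta before gamma ✓
(beta, lambda): beta before lambda ✓
(delta, gamma): delta before gamma ✓
(iota, alpha): iota before alpha ✓
(iota, delta): iota before delta ✓
(iota, epsilon): iota before epsilon ✓
(iota, eta): iota before eta ✓
(iota, gamma): iota before gamma ✓
(iota, lambda): iota before lambda ✓
(iota, theta): iota before theta ✓
(iota, zeta): iota before zeta ✓
(theta, eta): theta before eta ✓
(theta, gamma): theta before gamma ✓
(theta, lambda): theta before lambda ✓
(zeta, epsilon): zeta before epsilon ✓
(zeta, eta): zeta before eta ✓
(zeta, gamma): zeta before gamma ✓
(zeta, lambda): zeta before lambda ✓
Count: 23.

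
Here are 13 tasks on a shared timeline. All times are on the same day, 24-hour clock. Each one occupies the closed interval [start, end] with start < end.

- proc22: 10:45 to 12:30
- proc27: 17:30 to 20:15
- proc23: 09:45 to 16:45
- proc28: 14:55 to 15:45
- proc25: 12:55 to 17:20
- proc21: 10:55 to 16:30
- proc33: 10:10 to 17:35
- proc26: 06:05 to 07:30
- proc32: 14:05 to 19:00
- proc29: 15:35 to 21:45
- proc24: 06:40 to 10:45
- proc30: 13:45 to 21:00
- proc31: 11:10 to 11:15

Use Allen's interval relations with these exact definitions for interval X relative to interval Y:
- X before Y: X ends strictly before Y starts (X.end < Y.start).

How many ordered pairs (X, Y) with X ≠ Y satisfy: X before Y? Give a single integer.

Checking all 156 ordered pairs for relation 'before'; matching pairs in alphabetical order:
(proc21, proc27): proc21 before proc27 ✓
(proc22, proc25): proc22 before proc25 ✓
(proc22, proc27): proc22 before proc27 ✓
(proc22, proc28): proc22 before proc28 ✓
(proc22, proc29): proc22 before proc29 ✓
(proc22, proc30): proc22 before proc30 ✓
(proc22, proc32): proc22 before proc32 ✓
(proc23, proc27): proc23 before proc27 ✓
(proc24, proc21): proc24 before proc21 ✓
(proc24, proc25): proc24 before proc25 ✓
(proc24, proc27): proc24 before proc27 ✓
(proc24, proc28): proc24 before proc28 ✓
(proc24, proc29): proc24 before proc29 ✓
(proc24, proc30): proc24 before proc30 ✓
(proc24, proc31): proc24 before proc31 ✓
(proc24, proc32): proc24 before proc32 ✓
(proc25, proc27): proc25 before proc27 ✓
(proc26, proc21): proc26 before proc21 ✓
(proc26, proc22): proc26 before proc22 ✓
(proc26, proc23): proc26 before proc23 ✓
(proc26, proc25): proc26 before proc25 ✓
(proc26, proc27): proc26 before proc27 ✓
(proc26, proc28): proc26 before proc28 ✓
(proc26, proc29): proc26 before proc29 ✓
... plus 11 further pairs not listed.
Count: 35.

35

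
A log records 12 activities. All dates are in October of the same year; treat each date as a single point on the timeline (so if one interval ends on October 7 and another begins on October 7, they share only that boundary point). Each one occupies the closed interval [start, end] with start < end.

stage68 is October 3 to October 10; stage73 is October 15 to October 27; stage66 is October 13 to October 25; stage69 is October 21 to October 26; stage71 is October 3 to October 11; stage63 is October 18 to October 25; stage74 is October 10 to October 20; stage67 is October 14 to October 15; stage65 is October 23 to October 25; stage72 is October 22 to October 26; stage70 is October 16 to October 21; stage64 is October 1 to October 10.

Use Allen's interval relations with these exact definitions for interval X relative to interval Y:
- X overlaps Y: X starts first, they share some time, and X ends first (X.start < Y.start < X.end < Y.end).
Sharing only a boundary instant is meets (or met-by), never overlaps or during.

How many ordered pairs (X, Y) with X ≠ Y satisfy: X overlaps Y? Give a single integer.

12

Checking all 132 ordered pairs for relation 'overlaps'; matching pairs in alphabetical order:
(stage63, stage69): stage63 overlaps stage69 ✓
(stage63, stage72): stage63 overlaps stage72 ✓
(stage64, stage71): stage64 overlaps stage71 ✓
(stage66, stage69): stage66 overlaps stage69 ✓
(stage66, stage72): stage66 overlaps stage72 ✓
(stage66, stage73): stage66 overlaps stage73 ✓
(stage70, stage63): stage70 overlaps stage63 ✓
(stage71, stage74): stage71 overlaps stage74 ✓
(stage74, stage63): stage74 overlaps stage63 ✓
(stage74, stage66): stage74 overlaps stage66 ✓
(stage74, stage70): stage74 overlaps stage70 ✓
(stage74, stage73): stage74 overlaps stage73 ✓
Count: 12.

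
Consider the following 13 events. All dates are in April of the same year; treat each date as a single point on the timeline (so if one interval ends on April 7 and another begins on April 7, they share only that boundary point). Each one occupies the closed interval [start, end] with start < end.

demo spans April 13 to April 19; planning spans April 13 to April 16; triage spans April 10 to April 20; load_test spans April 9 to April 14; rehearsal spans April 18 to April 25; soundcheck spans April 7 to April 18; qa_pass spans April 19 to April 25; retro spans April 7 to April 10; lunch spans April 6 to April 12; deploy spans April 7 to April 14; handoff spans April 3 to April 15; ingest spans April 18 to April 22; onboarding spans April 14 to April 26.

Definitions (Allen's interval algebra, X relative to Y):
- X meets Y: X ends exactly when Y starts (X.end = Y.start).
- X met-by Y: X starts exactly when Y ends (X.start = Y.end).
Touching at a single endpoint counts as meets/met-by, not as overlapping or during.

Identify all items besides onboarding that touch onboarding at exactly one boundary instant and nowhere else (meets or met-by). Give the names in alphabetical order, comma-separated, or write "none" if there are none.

Target onboarding = [April 14, April 26].
demo [April 13, April 19] → overlaps → no.
deploy [April 7, April 14] → meets → yes.
handoff [April 3, April 15] → overlaps → no.
ingest [April 18, April 22] → during → no.
load_test [April 9, April 14] → meets → yes.
lunch [April 6, April 12] → before → no.
planning [April 13, April 16] → overlaps → no.
qa_pass [April 19, April 25] → during → no.
rehearsal [April 18, April 25] → during → no.
retro [April 7, April 10] → before → no.
soundcheck [April 7, April 18] → overlaps → no.
triage [April 10, April 20] → overlaps → no.
Result: deploy, load_test.

deploy, load_test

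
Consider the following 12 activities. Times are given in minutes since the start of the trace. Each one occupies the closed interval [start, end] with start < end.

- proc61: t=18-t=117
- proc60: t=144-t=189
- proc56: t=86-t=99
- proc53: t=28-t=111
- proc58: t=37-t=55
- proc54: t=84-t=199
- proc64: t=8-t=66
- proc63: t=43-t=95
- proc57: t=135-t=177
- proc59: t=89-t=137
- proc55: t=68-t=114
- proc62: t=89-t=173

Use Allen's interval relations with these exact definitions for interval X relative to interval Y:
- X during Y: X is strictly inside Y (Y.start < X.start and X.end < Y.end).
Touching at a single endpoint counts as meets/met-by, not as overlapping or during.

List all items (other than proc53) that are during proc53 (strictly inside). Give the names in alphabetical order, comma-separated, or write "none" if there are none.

proc56, proc58, proc63

Target proc53 = [t=28, t=111].
proc54 [t=84, t=199] → overlapped-by → no.
proc55 [t=68, t=114] → overlapped-by → no.
proc56 [t=86, t=99] → during → yes.
proc57 [t=135, t=177] → after → no.
proc58 [t=37, t=55] → during → yes.
proc59 [t=89, t=137] → overlapped-by → no.
proc60 [t=144, t=189] → after → no.
proc61 [t=18, t=117] → contains → no.
proc62 [t=89, t=173] → overlapped-by → no.
proc63 [t=43, t=95] → during → yes.
proc64 [t=8, t=66] → overlaps → no.
Result: proc56, proc58, proc63.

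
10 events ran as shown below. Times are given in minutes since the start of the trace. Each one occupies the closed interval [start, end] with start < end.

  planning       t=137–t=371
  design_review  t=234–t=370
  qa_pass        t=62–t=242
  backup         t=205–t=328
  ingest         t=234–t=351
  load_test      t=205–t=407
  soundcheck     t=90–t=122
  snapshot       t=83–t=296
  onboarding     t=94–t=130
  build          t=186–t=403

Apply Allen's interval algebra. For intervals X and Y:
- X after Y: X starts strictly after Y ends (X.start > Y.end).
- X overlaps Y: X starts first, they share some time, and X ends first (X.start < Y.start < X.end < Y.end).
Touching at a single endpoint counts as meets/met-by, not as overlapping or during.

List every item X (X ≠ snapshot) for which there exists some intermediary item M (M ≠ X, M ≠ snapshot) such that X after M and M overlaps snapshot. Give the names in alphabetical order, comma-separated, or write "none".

Target snapshot = [t=83, t=296].
Intermediaries M with M overlaps snapshot: qa_pass.
Via qa_pass — items with X after qa_pass: none.
Union: none.

none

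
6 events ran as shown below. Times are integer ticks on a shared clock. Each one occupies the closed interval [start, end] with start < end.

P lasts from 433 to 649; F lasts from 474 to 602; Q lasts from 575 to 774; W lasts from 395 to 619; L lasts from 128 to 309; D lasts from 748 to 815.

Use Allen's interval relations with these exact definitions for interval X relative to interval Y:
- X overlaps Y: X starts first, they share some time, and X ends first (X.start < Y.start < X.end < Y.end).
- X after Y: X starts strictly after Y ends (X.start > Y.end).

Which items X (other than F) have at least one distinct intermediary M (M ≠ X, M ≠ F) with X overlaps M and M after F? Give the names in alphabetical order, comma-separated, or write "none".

Q

Target F = [474, 602].
Intermediaries M with M after F: D.
Via D — items with X overlaps D: Q.
Union: Q.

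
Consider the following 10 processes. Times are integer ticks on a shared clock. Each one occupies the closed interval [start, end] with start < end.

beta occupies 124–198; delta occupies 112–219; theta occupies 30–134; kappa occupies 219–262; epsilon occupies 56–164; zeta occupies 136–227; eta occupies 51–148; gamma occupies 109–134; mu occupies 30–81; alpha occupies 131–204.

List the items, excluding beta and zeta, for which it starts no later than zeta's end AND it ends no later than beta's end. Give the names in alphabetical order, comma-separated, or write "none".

Conditions: its start is no later than zeta's end (X.start <= 227) AND its end is no later than beta's end (X.end <= 198).
alpha: start 131 <= 227? ✓; end 204 <= 198? ✗ → no.
delta: start 112 <= 227? ✓; end 219 <= 198? ✗ → no.
epsilon: start 56 <= 227? ✓; end 164 <= 198? ✓ → yes.
eta: start 51 <= 227? ✓; end 148 <= 198? ✓ → yes.
gamma: start 109 <= 227? ✓; end 134 <= 198? ✓ → yes.
kappa: start 219 <= 227? ✓; end 262 <= 198? ✗ → no.
mu: start 30 <= 227? ✓; end 81 <= 198? ✓ → yes.
theta: start 30 <= 227? ✓; end 134 <= 198? ✓ → yes.
Result: epsilon, eta, gamma, mu, theta.

epsilon, eta, gamma, mu, theta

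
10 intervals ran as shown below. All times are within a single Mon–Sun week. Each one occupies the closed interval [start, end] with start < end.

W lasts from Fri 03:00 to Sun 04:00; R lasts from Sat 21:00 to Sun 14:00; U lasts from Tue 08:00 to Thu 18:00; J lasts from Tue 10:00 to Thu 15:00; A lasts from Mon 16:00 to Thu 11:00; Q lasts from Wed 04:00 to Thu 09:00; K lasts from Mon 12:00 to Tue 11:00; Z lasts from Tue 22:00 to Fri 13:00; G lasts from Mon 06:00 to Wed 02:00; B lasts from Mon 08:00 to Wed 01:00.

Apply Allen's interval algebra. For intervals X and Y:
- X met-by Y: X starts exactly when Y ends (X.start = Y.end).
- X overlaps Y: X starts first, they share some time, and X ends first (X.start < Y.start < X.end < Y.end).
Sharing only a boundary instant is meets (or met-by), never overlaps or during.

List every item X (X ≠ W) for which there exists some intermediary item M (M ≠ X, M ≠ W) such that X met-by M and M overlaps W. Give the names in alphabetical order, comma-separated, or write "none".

none

Target W = [Fri 03:00, Sun 04:00].
Intermediaries M with M overlaps W: Z.
Via Z — items with X met-by Z: none.
Union: none.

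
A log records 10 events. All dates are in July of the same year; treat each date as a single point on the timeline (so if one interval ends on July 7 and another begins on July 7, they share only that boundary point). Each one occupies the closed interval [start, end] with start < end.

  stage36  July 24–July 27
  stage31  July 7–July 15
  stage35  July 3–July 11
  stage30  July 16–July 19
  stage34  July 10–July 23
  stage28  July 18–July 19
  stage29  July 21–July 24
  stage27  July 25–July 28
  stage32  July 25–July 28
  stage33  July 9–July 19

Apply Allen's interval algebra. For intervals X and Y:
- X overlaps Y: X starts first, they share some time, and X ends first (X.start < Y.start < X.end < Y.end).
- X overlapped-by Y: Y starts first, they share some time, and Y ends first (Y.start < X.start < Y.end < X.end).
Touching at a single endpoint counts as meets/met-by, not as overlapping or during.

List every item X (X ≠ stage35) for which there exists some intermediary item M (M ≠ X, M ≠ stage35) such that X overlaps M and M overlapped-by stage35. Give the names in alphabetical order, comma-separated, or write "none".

Target stage35 = [July 3, July 11].
Intermediaries M with M overlapped-by stage35: stage31, stage33, stage34.
Via stage31 — items with X overlaps stage31: none.
Via stage33 — items with X overlaps stage33: stage31.
Via stage34 — items with X overlaps stage34: stage31, stage33.
Union: stage31, stage33.

stage31, stage33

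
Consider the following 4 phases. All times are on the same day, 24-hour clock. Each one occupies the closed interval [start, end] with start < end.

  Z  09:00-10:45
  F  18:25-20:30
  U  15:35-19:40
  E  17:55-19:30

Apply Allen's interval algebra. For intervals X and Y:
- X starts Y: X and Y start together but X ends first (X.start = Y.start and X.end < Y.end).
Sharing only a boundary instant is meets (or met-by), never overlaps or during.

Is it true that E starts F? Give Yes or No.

No

E = [17:55, 19:30], F = [18:25, 20:30].
Actual relation of E to F: overlaps.
Asked whether 'starts' holds → No.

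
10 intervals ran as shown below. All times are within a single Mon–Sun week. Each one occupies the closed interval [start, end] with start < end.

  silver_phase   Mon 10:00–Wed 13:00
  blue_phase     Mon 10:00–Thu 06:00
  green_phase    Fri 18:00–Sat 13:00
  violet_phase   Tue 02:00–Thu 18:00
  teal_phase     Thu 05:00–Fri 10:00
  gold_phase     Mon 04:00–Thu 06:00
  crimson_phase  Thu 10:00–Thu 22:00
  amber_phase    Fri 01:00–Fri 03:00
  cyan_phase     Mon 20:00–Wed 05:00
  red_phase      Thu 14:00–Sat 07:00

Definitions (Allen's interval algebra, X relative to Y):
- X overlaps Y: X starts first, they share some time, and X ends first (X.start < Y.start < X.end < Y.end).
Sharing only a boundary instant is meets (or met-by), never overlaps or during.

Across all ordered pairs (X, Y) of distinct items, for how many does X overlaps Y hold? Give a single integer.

12

Checking all 90 ordered pairs for relation 'overlaps'; matching pairs in alphabetical order:
(blue_phase, teal_phase): blue_phase overlaps teal_phase ✓
(blue_phase, violet_phase): blue_phase overlaps violet_phase ✓
(crimson_phase, red_phase): crimson_phase overlaps red_phase ✓
(cyan_phase, violet_phase): cyan_phase overlaps violet_phase ✓
(gold_phase, teal_phase): gold_phase overlaps teal_phase ✓
(gold_phase, violet_phase): gold_phase overlaps violet_phase ✓
(red_phase, green_phase): red_phase overlaps green_phase ✓
(silver_phase, violet_phase): silver_phase overlaps violet_phase ✓
(teal_phase, red_phase): teal_phase overlaps red_phase ✓
(violet_phase, crimson_phase): violet_phase overlaps crimson_phase ✓
(violet_phase, red_phase): violet_phase overlaps red_phase ✓
(violet_phase, teal_phase): violet_phase overlaps teal_phase ✓
Count: 12.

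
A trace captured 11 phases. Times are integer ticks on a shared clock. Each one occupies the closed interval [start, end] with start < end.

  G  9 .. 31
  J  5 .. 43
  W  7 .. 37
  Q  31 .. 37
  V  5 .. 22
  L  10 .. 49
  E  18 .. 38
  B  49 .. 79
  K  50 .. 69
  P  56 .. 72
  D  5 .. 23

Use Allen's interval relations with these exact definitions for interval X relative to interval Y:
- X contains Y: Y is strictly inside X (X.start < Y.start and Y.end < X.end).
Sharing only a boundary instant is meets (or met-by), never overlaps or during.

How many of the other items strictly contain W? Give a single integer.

1

Target W = [7, 37].
B [49, 79] → after → no.
D [5, 23] → overlaps → no.
E [18, 38] → overlapped-by → no.
G [9, 31] → during → no.
J [5, 43] → contains → counts.
K [50, 69] → after → no.
L [10, 49] → overlapped-by → no.
P [56, 72] → after → no.
Q [31, 37] → finishes → no.
V [5, 22] → overlaps → no.
Total: 1.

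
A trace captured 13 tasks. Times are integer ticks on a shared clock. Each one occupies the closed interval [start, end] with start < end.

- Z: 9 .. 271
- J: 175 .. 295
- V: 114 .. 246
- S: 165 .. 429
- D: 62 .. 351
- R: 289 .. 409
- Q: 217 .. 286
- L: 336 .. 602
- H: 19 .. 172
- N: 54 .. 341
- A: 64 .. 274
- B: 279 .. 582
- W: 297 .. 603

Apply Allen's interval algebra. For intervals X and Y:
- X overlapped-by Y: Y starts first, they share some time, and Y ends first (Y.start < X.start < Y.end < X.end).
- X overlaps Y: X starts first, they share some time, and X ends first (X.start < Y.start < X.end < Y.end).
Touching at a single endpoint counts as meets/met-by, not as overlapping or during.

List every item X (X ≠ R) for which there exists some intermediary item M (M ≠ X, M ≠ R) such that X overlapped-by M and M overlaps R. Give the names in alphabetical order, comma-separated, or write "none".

Target R = [289, 409].
Intermediaries M with M overlaps R: D, J, N.
Via D — items with X overlapped-by D: B, L, S, W.
Via J — items with X overlapped-by J: B.
Via N — items with X overlapped-by N: B, D, L, S, W.
Union: B, D, L, S, W.

B, D, L, S, W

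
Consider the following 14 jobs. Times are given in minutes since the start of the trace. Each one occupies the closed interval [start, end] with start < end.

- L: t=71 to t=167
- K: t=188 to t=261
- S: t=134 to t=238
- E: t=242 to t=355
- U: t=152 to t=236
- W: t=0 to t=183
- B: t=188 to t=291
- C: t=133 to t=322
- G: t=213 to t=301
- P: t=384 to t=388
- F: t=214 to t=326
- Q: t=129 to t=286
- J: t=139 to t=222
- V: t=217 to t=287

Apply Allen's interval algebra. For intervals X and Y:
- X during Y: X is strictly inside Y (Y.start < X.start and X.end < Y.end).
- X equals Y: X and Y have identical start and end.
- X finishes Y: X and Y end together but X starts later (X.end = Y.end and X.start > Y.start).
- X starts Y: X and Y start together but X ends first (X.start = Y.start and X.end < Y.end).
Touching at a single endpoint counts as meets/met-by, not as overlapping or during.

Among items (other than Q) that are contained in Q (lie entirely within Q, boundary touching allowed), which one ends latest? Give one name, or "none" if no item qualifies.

K

Target Q = [t=129, t=286].
B [t=188, t=291] → overlapped-by → excluded.
C [t=133, t=322] → overlapped-by → excluded.
E [t=242, t=355] → overlapped-by → excluded.
F [t=214, t=326] → overlapped-by → excluded.
G [t=213, t=301] → overlapped-by → excluded.
J [t=139, t=222] → during → candidate.
K [t=188, t=261] → during → candidate.
L [t=71, t=167] → overlaps → excluded.
P [t=384, t=388] → after → excluded.
S [t=134, t=238] → during → candidate.
U [t=152, t=236] → during → candidate.
V [t=217, t=287] → overlapped-by → excluded.
W [t=0, t=183] → overlaps → excluded.
Among candidates, latest end is t=261 → K.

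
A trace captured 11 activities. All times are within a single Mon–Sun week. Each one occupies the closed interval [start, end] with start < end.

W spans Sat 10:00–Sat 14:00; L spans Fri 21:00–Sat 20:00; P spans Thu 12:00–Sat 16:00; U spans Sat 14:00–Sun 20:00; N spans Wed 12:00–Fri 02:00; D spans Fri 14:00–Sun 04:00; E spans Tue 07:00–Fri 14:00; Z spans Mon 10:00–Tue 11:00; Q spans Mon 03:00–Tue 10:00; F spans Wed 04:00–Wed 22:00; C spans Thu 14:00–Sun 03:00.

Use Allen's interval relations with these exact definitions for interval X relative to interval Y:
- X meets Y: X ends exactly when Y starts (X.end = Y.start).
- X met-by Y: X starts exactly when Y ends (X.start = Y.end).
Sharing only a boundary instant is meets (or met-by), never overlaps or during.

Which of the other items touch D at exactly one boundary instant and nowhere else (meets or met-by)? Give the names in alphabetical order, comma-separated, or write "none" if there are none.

Target D = [Fri 14:00, Sun 04:00].
C [Thu 14:00, Sun 03:00] → overlaps → no.
E [Tue 07:00, Fri 14:00] → meets → yes.
F [Wed 04:00, Wed 22:00] → before → no.
L [Fri 21:00, Sat 20:00] → during → no.
N [Wed 12:00, Fri 02:00] → before → no.
P [Thu 12:00, Sat 16:00] → overlaps → no.
Q [Mon 03:00, Tue 10:00] → before → no.
U [Sat 14:00, Sun 20:00] → overlapped-by → no.
W [Sat 10:00, Sat 14:00] → during → no.
Z [Mon 10:00, Tue 11:00] → before → no.
Result: E.

E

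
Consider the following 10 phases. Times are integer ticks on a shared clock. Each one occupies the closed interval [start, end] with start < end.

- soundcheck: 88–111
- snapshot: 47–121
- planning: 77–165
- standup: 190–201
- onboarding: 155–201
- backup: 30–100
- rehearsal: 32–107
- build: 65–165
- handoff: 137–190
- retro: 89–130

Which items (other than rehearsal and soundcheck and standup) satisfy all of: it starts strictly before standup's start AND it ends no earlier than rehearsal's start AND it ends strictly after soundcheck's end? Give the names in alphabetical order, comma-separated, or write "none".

build, handoff, onboarding, planning, retro, snapshot

Conditions: its start is strictly before standup's start (X.start < 190) AND its end is no earlier than rehearsal's start (X.end >= 32) AND its end is strictly after soundcheck's end (X.end > 111).
backup: start 30 < 190? ✓; end 100 >= 32? ✓; end 100 > 111? ✗ → no.
build: start 65 < 190? ✓; end 165 >= 32? ✓; end 165 > 111? ✓ → yes.
handoff: start 137 < 190? ✓; end 190 >= 32? ✓; end 190 > 111? ✓ → yes.
onboarding: start 155 < 190? ✓; end 201 >= 32? ✓; end 201 > 111? ✓ → yes.
planning: start 77 < 190? ✓; end 165 >= 32? ✓; end 165 > 111? ✓ → yes.
retro: start 89 < 190? ✓; end 130 >= 32? ✓; end 130 > 111? ✓ → yes.
snapshot: start 47 < 190? ✓; end 121 >= 32? ✓; end 121 > 111? ✓ → yes.
Result: build, handoff, onboarding, planning, retro, snapshot.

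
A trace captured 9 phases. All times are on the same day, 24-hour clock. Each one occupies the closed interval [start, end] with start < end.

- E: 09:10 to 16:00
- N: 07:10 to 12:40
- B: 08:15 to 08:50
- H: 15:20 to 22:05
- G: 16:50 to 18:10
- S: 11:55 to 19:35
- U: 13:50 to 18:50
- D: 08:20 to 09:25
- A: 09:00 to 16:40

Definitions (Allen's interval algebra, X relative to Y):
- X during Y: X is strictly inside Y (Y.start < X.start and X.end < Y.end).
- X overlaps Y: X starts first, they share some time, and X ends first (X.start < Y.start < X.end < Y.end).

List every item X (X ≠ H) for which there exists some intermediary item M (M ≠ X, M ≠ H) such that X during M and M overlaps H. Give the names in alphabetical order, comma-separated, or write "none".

Target H = [15:20, 22:05].
Intermediaries M with M overlaps H: A, E, S, U.
Via A — items with X during A: E.
Via E — items with X during E: none.
Via S — items with X during S: G, U.
Via U — items with X during U: G.
Union: E, G, U.

E, G, U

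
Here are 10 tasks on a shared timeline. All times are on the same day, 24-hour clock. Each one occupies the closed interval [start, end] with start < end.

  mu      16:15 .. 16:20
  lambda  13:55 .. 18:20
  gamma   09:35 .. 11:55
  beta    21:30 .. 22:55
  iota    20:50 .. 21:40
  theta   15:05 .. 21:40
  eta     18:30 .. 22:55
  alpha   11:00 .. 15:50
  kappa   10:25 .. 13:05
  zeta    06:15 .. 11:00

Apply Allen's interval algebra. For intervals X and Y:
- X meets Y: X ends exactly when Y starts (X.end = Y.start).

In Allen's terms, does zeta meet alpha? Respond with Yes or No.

Yes

zeta = [06:15, 11:00], alpha = [11:00, 15:50].
Actual relation of zeta to alpha: meets.
Asked whether 'meets' holds → Yes.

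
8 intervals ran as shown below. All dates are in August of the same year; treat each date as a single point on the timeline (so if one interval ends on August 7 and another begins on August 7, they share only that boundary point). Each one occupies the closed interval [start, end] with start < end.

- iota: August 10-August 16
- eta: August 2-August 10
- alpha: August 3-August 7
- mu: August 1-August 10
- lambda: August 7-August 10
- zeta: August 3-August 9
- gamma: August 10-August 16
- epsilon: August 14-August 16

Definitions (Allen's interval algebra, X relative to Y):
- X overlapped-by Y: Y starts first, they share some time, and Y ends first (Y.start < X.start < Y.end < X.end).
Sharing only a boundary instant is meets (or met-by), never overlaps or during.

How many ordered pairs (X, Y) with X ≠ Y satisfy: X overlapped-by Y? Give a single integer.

1

Checking all 56 ordered pairs for relation 'overlapped-by'; matching pairs in alphabetical order:
(lambda, zeta): lambda overlapped-by zeta ✓
Count: 1.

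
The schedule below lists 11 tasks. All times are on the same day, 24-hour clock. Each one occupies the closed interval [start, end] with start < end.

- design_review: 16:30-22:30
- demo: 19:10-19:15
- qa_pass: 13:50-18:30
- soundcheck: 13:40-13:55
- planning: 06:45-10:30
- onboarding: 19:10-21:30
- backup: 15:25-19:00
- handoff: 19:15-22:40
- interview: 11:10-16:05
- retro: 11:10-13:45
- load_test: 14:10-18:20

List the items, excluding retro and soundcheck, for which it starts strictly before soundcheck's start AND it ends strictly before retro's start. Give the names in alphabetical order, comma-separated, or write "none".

Conditions: its start is strictly before soundcheck's start (X.start < 13:40) AND its end is strictly before retro's start (X.end < 11:10).
backup: start 15:25 < 13:40? ✗; end 19:00 < 11:10? ✗ → no.
demo: start 19:10 < 13:40? ✗; end 19:15 < 11:10? ✗ → no.
design_review: start 16:30 < 13:40? ✗; end 22:30 < 11:10? ✗ → no.
handoff: start 19:15 < 13:40? ✗; end 22:40 < 11:10? ✗ → no.
interview: start 11:10 < 13:40? ✓; end 16:05 < 11:10? ✗ → no.
load_test: start 14:10 < 13:40? ✗; end 18:20 < 11:10? ✗ → no.
onboarding: start 19:10 < 13:40? ✗; end 21:30 < 11:10? ✗ → no.
planning: start 06:45 < 13:40? ✓; end 10:30 < 11:10? ✓ → yes.
qa_pass: start 13:50 < 13:40? ✗; end 18:30 < 11:10? ✗ → no.
Result: planning.

planning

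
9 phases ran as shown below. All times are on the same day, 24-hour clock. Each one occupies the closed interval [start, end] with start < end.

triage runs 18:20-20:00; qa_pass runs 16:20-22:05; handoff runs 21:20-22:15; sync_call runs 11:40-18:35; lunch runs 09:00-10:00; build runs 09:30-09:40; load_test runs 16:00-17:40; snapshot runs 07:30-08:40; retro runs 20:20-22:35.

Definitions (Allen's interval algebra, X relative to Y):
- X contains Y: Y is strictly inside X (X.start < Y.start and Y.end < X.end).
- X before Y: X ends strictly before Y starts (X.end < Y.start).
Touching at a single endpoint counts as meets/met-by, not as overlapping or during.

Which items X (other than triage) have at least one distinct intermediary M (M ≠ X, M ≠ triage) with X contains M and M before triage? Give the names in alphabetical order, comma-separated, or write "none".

Target triage = [18:20, 20:00].
Intermediaries M with M before triage: build, load_test, lunch, snapshot.
Via build — items with X contains build: lunch.
Via load_test — items with X contains load_test: sync_call.
Via lunch — items with X contains lunch: none.
Via snapshot — items with X contains snapshot: none.
Union: lunch, sync_call.

lunch, sync_call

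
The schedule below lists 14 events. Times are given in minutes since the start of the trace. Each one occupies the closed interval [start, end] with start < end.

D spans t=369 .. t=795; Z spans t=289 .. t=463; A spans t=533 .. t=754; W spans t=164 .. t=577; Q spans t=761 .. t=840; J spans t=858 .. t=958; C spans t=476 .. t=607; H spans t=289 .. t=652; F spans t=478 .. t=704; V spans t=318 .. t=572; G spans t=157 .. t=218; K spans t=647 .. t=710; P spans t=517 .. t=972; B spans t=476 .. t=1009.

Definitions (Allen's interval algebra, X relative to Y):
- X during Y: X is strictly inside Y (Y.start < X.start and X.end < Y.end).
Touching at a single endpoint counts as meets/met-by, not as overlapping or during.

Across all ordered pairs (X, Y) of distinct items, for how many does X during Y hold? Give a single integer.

Checking all 182 ordered pairs for relation 'during'; matching pairs in alphabetical order:
(A, B): A during B ✓
(A, D): A during D ✓
(A, P): A during P ✓
(C, D): C during D ✓
(C, H): C during H ✓
(F, B): F during B ✓
(F, D): F during D ✓
(J, B): J during B ✓
(J, P): J during P ✓
(K, A): K during A ✓
(K, B): K during B ✓
(K, D): K during D ✓
(K, P): K during P ✓
(P, B): P during B ✓
(Q, B): Q during B ✓
(Q, P): Q during P ✓
(V, H): V during H ✓
(V, W): V during W ✓
(Z, W): Z during W ✓
Count: 19.

19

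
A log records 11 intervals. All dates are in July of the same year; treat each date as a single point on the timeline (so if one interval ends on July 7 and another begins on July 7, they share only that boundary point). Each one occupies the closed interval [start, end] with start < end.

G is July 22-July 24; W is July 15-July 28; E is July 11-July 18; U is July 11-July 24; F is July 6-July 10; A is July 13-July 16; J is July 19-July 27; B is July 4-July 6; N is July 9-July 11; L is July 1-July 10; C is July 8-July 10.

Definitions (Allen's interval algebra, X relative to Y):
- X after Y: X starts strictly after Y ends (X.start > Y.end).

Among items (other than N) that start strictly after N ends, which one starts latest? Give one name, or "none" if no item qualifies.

G

Target N = [July 9, July 11].
A [July 13, July 16] → after → candidate.
B [July 4, July 6] → before → excluded.
C [July 8, July 10] → overlaps → excluded.
E [July 11, July 18] → met-by → excluded.
F [July 6, July 10] → overlaps → excluded.
G [July 22, July 24] → after → candidate.
J [July 19, July 27] → after → candidate.
L [July 1, July 10] → overlaps → excluded.
U [July 11, July 24] → met-by → excluded.
W [July 15, July 28] → after → candidate.
Among candidates, latest start is July 22 → G.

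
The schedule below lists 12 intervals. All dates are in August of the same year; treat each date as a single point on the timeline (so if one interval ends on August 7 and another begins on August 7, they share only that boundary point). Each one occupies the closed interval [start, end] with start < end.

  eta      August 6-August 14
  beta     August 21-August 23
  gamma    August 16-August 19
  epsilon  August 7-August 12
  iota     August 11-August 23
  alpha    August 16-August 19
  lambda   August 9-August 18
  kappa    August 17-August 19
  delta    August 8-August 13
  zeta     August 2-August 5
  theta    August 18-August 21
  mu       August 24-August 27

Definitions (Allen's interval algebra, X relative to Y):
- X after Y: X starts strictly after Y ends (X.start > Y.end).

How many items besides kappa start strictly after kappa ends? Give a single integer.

Target kappa = [August 17, August 19].
alpha [August 16, August 19] → finished-by → no.
beta [August 21, August 23] → after → counts.
delta [August 8, August 13] → before → no.
epsilon [August 7, August 12] → before → no.
eta [August 6, August 14] → before → no.
gamma [August 16, August 19] → finished-by → no.
iota [August 11, August 23] → contains → no.
lambda [August 9, August 18] → overlaps → no.
mu [August 24, August 27] → after → counts.
theta [August 18, August 21] → overlapped-by → no.
zeta [August 2, August 5] → before → no.
Total: 2.

2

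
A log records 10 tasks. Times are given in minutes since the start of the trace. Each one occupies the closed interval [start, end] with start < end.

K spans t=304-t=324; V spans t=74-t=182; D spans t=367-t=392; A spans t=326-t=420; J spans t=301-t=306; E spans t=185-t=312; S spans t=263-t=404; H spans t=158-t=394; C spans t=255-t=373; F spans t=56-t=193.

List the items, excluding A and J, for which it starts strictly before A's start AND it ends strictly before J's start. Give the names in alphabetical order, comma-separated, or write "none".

F, V

Conditions: its start is strictly before A's start (X.start < t=326) AND its end is strictly before J's start (X.end < t=301).
C: start t=255 < t=326? ✓; end t=373 < t=301? ✗ → no.
D: start t=367 < t=326? ✗; end t=392 < t=301? ✗ → no.
E: start t=185 < t=326? ✓; end t=312 < t=301? ✗ → no.
F: start t=56 < t=326? ✓; end t=193 < t=301? ✓ → yes.
H: start t=158 < t=326? ✓; end t=394 < t=301? ✗ → no.
K: start t=304 < t=326? ✓; end t=324 < t=301? ✗ → no.
S: start t=263 < t=326? ✓; end t=404 < t=301? ✗ → no.
V: start t=74 < t=326? ✓; end t=182 < t=301? ✓ → yes.
Result: F, V.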